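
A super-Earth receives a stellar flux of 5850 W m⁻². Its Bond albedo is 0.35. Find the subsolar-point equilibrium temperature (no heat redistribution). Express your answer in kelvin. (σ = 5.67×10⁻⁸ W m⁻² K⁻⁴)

At the subsolar point the surface absorbs S(1−A) and emits σT⁴ per unit area — no factor of 4, since only the local patch is in balance.
T = [5850 × 0.65 / 5.67×10⁻⁸]^(1/4) = (6.71×10¹⁰)^(1/4) = 509 K.

T_ss ≈ 509 K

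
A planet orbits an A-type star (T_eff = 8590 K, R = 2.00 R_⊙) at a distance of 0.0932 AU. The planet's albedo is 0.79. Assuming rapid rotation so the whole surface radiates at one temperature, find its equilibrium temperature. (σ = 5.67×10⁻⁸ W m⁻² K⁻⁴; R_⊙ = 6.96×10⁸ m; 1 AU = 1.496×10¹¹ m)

T_eq ≈ 1300 K

R_⋆ = 2.00 × 6.96×10⁸ = 1.39×10⁹ m.
d = 0.0932 AU = 1.39×10¹⁰ m.
L = 4πR_⋆²σT_⋆⁴ = 4π(1.39×10⁹)² × 5.67×10⁻⁸ × (8590)⁴ = 7.52×10²⁷ W.
S = L/(4πd²) = 3.08×10⁶ W m⁻².
Energy balance: absorbed = emitted ⇒ πR²·S(1−A) = 4πR²·σT_eq⁴, so T_eq⁴ = S(1−A)/(4σ).
T_eq = [3.08×10⁶ × 0.21 / (4 × 5.67×10⁻⁸)]^(1/4) = (2.85×10¹²)^(1/4) = 1300 K.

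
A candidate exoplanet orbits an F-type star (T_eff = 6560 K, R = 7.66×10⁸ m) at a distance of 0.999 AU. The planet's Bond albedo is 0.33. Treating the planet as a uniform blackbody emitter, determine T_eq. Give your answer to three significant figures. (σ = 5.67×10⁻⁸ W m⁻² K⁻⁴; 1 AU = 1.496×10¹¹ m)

T_eq ≈ 300 K

d = 0.999 AU = 1.49×10¹¹ m.
L = 4πR_⋆²σT_⋆⁴ = 4π(7.66×10⁸)² × 5.67×10⁻⁸ × (6560)⁴ = 7.74×10²⁶ W.
S = L/(4πd²) = 2760 W m⁻².
Energy balance: absorbed = emitted ⇒ πR²·S(1−A) = 4πR²·σT_eq⁴, so T_eq⁴ = S(1−A)/(4σ).
T_eq = [2760 × 0.67 / (4 × 5.67×10⁻⁸)]^(1/4) = (8.15×10⁹)^(1/4) = 300 K.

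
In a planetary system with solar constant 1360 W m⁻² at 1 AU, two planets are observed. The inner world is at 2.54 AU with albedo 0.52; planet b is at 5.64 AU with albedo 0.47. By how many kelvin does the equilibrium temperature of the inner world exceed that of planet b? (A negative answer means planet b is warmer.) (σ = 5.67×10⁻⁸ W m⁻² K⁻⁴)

ΔT ≈ 45.4 K

T_eq = [S₀(1−A)/(4σd²)]^(1/4), so T ∝ (1−A)^(1/4) / √d.
T₁ = [1360×0.48/(4×5.67×10⁻⁸×2.54²)]^(1/4) = 145.33 K.
T₂ = [1360×0.53/(4×5.67×10⁻⁸×5.64²)]^(1/4) = 99.98 K.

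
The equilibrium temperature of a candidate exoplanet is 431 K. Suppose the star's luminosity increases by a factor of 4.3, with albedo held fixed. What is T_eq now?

T_eq ∝ L^(1/4) · d^(−1/2).
T′ = 431 × 4.3^(1/4) = 621 K.

T_eq ≈ 621 K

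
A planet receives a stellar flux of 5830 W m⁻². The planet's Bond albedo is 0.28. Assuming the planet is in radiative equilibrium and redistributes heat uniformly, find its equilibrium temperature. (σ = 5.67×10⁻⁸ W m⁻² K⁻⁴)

Energy balance: absorbed = emitted ⇒ πR²·S(1−A) = 4πR²·σT_eq⁴, so T_eq⁴ = S(1−A)/(4σ).
T_eq = [5830 × 0.72 / (4 × 5.67×10⁻⁸)]^(1/4) = (1.85×10¹⁰)^(1/4) = 369 K.

T_eq ≈ 369 K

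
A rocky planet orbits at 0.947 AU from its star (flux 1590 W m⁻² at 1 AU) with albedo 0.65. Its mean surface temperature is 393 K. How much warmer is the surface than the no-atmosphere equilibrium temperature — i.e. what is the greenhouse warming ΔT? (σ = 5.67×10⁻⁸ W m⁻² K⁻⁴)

S = 1590/0.947² = 1773 W m⁻².
T_eq = [S(1−A)/(4σ)]^(1/4) = [1773×0.35/(4×5.67×10⁻⁸)]^(1/4) = 228.7 K.
ΔT = T_surf − T_eq = 393 − 228.7.

ΔT ≈ 164.3 K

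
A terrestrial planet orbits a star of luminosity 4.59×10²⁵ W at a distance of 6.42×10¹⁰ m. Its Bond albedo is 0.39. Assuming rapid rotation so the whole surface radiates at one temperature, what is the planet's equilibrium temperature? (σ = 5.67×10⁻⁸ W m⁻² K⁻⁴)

T_eq ≈ 221 K

Flux: S = L/(4πd²) = 4.59×10²⁵/(4π×(6.42×10¹⁰)²) = 886 W m⁻².
Energy balance: absorbed = emitted ⇒ πR²·S(1−A) = 4πR²·σT_eq⁴, so T_eq⁴ = S(1−A)/(4σ).
T_eq = [886 × 0.61 / (4 × 5.67×10⁻⁸)]^(1/4) = (2.38×10⁹)^(1/4) = 221 K.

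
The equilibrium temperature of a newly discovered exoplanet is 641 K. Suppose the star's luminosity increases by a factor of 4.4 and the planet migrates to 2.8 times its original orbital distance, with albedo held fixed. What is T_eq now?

T_eq ≈ 555 K

T_eq ∝ L^(1/4) · d^(−1/2).
T′ = 641 × 4.4^(1/4) / 2.8^(1/2) = 555 K.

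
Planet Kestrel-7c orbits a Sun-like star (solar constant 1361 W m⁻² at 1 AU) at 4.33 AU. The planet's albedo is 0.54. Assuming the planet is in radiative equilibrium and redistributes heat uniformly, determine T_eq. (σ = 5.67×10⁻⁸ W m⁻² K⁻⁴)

Flux at 4.33 AU: S = 1361/4.33² = 72.6 W m⁻².
Energy balance: absorbed = emitted ⇒ πR²·S(1−A) = 4πR²·σT_eq⁴, so T_eq⁴ = S(1−A)/(4σ).
T_eq = [72.6 × 0.46 / (4 × 5.67×10⁻⁸)]^(1/4) = (1.47×10⁸)^(1/4) = 110 K.

T_eq ≈ 110 K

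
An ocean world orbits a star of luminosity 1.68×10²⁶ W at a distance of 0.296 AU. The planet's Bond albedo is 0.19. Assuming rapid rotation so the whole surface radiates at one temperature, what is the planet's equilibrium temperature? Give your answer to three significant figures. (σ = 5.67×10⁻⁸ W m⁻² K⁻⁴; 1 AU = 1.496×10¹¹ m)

T_eq ≈ 395 K

d = 0.296 AU = 4.43×10¹⁰ m.
Flux: S = L/(4πd²) = 1.68×10²⁶/(4π×(4.43×10¹⁰)²) = 6820 W m⁻².
Energy balance: absorbed = emitted ⇒ πR²·S(1−A) = 4πR²·σT_eq⁴, so T_eq⁴ = S(1−A)/(4σ).
T_eq = [6820 × 0.81 / (4 × 5.67×10⁻⁸)]^(1/4) = (2.43×10¹⁰)^(1/4) = 395 K.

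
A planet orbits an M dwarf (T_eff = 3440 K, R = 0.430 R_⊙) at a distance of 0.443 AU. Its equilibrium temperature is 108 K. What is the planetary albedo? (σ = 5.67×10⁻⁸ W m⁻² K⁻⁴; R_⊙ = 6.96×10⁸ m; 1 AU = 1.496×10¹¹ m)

R_⋆ = 0.430 × 6.96×10⁸ = 2.99×10⁸ m.
d = 0.443 AU = 6.63×10¹⁰ m.
L = 4πR_⋆²σT_⋆⁴ = 4π(2.99×10⁸)² × 5.67×10⁻⁸ × (3440)⁴ = 8.94×10²⁴ W.
S = L/(4πd²) = 162 W m⁻².
From T_eq⁴ = S(1−A)/(4σ): 1−A = 4σT_eq⁴/S.
1−A = 4 × 5.67×10⁻⁸ × (108)⁴ / 162 = 0.191.

A ≈ 0.81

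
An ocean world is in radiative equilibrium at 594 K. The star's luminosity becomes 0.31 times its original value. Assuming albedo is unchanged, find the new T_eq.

T_eq ∝ L^(1/4) · d^(−1/2).
T′ = 594 × 0.31^(1/4) = 443 K.

T_eq ≈ 443 K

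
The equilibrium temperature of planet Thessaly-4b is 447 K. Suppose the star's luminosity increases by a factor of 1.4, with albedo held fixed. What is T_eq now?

T_eq ∝ L^(1/4) · d^(−1/2).
T′ = 447 × 1.4^(1/4) = 486 K.

T_eq ≈ 486 K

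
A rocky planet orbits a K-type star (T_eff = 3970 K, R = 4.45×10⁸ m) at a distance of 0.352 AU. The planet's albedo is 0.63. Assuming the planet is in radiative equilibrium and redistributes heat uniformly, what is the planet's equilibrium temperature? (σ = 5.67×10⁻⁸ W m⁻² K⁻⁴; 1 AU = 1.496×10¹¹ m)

d = 0.352 AU = 5.27×10¹⁰ m.
L = 4πR_⋆²σT_⋆⁴ = 4π(4.45×10⁸)² × 5.67×10⁻⁸ × (3970)⁴ = 3.50×10²⁵ W.
S = L/(4πd²) = 1010 W m⁻².
Energy balance: absorbed = emitted ⇒ πR²·S(1−A) = 4πR²·σT_eq⁴, so T_eq⁴ = S(1−A)/(4σ).
T_eq = [1010 × 0.37 / (4 × 5.67×10⁻⁸)]^(1/4) = (1.64×10⁹)^(1/4) = 201 K.

T_eq ≈ 201 K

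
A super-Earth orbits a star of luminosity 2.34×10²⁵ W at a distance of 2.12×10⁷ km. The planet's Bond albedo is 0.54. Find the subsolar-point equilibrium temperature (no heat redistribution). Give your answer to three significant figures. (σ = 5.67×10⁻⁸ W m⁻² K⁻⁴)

T_ss ≈ 428 K

d = 2.12×10⁷ km = 2.12×10¹⁰ m.
Flux: S = L/(4πd²) = 2.34×10²⁵/(4π×(2.12×10¹⁰)²) = 4140 W m⁻².
At the subsolar point the surface absorbs S(1−A) and emits σT⁴ per unit area — no factor of 4, since only the local patch is in balance.
T = [4140 × 0.46 / 5.67×10⁻⁸]^(1/4) = (3.36×10¹⁰)^(1/4) = 428 K.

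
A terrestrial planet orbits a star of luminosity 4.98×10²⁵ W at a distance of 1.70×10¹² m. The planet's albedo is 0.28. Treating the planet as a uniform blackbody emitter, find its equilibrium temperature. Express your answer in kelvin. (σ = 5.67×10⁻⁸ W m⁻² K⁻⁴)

T_eq ≈ 45.7 K

Flux: S = L/(4πd²) = 4.98×10²⁵/(4π×(1.70×10¹²)²) = 1.37 W m⁻².
Energy balance: absorbed = emitted ⇒ πR²·S(1−A) = 4πR²·σT_eq⁴, so T_eq⁴ = S(1−A)/(4σ).
T_eq = [1.37 × 0.72 / (4 × 5.67×10⁻⁸)]^(1/4) = (4.35×10⁶)^(1/4) = 45.7 K.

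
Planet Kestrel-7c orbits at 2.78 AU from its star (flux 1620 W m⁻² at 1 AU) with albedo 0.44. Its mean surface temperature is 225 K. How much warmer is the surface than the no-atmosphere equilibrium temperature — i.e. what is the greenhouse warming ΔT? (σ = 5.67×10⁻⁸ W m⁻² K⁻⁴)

S = 1620/2.78² = 209.6 W m⁻².
T_eq = [S(1−A)/(4σ)]^(1/4) = [209.6×0.56/(4×5.67×10⁻⁸)]^(1/4) = 150.8 K.
ΔT = T_surf − T_eq = 225 − 150.8.

ΔT ≈ 74.2 K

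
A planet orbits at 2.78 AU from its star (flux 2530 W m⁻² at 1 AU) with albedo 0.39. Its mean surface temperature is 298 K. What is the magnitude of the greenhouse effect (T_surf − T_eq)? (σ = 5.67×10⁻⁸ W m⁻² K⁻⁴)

ΔT ≈ 125.7 K

S = 2530/2.78² = 327.4 W m⁻².
T_eq = [S(1−A)/(4σ)]^(1/4) = [327.4×0.61/(4×5.67×10⁻⁸)]^(1/4) = 172.3 K.
ΔT = T_surf − T_eq = 298 − 172.3.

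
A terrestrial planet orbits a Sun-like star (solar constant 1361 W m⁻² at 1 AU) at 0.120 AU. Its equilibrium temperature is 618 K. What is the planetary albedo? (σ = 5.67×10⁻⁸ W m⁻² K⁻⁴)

Flux at 0.120 AU: S = 1361/0.120² = 9.45×10⁴ W m⁻².
From T_eq⁴ = S(1−A)/(4σ): 1−A = 4σT_eq⁴/S.
1−A = 4 × 5.67×10⁻⁸ × (618)⁴ / 9.45×10⁴ = 0.350.

A ≈ 0.65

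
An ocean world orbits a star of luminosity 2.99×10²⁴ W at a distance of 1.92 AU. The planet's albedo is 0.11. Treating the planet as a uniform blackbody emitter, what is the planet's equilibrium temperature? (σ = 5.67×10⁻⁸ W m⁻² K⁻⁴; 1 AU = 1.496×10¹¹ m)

d = 1.92 AU = 2.87×10¹¹ m.
Flux: S = L/(4πd²) = 2.99×10²⁴/(4π×(2.87×10¹¹)²) = 2.88 W m⁻².
Energy balance: absorbed = emitted ⇒ πR²·S(1−A) = 4πR²·σT_eq⁴, so T_eq⁴ = S(1−A)/(4σ).
T_eq = [2.88 × 0.89 / (4 × 5.67×10⁻⁸)]^(1/4) = (1.13×10⁷)^(1/4) = 58.0 K.

T_eq ≈ 58.0 K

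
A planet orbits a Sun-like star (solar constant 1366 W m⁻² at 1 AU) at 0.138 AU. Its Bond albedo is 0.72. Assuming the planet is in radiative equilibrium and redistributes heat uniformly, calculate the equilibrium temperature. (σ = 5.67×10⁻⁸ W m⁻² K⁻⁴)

T_eq ≈ 546 K

Flux at 0.138 AU: S = 1366/0.138² = 7.17×10⁴ W m⁻².
Energy balance: absorbed = emitted ⇒ πR²·S(1−A) = 4πR²·σT_eq⁴, so T_eq⁴ = S(1−A)/(4σ).
T_eq = [7.17×10⁴ × 0.28 / (4 × 5.67×10⁻⁸)]^(1/4) = (8.86×10¹⁰)^(1/4) = 546 K.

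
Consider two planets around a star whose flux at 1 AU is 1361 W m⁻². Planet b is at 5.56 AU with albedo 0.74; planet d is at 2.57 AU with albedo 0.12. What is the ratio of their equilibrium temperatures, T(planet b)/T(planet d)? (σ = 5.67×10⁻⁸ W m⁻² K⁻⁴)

T_eq = [S₀(1−A)/(4σd²)]^(1/4), so T ∝ (1−A)^(1/4) / √d.
T₁ = [1361×0.26/(4×5.67×10⁻⁸×5.56²)]^(1/4) = 84.29 K.
T₂ = [1361×0.88/(4×5.67×10⁻⁸×2.57²)]^(1/4) = 168.15 K.

T₁/T₂ ≈ 0.501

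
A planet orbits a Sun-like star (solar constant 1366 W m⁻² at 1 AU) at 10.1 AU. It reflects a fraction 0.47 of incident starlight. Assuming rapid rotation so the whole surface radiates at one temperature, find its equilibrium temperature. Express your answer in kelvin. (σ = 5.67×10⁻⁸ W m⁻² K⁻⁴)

Flux at 10.1 AU: S = 1366/10.1² = 13.4 W m⁻².
Energy balance: absorbed = emitted ⇒ πR²·S(1−A) = 4πR²·σT_eq⁴, so T_eq⁴ = S(1−A)/(4σ).
T_eq = [13.4 × 0.53 / (4 × 5.67×10⁻⁸)]^(1/4) = (3.13×10⁷)^(1/4) = 74.8 K.

T_eq ≈ 74.8 K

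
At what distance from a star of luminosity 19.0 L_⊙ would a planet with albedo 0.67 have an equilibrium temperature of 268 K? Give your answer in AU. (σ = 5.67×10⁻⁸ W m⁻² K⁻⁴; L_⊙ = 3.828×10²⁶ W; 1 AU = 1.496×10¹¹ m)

L = 19.0 × 3.828×10²⁶ = 7.27×10²⁷ W.
From T_eq⁴ = L(1−A)/(16πσd²): d = √[L(1−A)/(16πσT_eq⁴)].
d = √[7.27×10²⁷ × 0.33 / (16π × 5.67×10⁻⁸ × (268)⁴)] = 4.04×10¹¹ m = 2.70 AU.

d ≈ 2.70 AU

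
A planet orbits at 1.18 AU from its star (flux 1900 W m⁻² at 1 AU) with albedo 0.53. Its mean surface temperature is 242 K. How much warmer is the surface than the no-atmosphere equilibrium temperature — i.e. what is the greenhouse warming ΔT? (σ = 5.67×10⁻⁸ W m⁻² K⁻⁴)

S = 1900/1.18² = 1365 W m⁻².
T_eq = [S(1−A)/(4σ)]^(1/4) = [1365×0.47/(4×5.67×10⁻⁸)]^(1/4) = 230.6 K.
ΔT = T_surf − T_eq = 242 − 230.6.

ΔT ≈ 11.4 K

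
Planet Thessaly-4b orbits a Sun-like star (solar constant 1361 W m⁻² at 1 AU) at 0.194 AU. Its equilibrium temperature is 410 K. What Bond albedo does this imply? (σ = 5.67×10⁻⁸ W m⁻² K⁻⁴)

Flux at 0.194 AU: S = 1361/0.194² = 3.62×10⁴ W m⁻².
From T_eq⁴ = S(1−A)/(4σ): 1−A = 4σT_eq⁴/S.
1−A = 4 × 5.67×10⁻⁸ × (410)⁴ / 3.62×10⁴ = 0.177.

A ≈ 0.82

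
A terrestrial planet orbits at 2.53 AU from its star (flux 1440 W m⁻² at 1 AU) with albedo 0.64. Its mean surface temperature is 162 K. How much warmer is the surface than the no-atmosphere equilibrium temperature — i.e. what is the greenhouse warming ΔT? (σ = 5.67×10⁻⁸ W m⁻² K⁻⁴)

ΔT ≈ 24.5 K

S = 1440/2.53² = 225.0 W m⁻².
T_eq = [S(1−A)/(4σ)]^(1/4) = [225.0×0.36/(4×5.67×10⁻⁸)]^(1/4) = 137.5 K.
ΔT = T_surf − T_eq = 162 − 137.5.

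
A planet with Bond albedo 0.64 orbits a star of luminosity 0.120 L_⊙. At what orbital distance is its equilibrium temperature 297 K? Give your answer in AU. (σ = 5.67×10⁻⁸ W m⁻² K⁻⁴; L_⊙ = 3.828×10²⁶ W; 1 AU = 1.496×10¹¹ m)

L = 0.120 × 3.828×10²⁶ = 4.59×10²⁵ W.
From T_eq⁴ = L(1−A)/(16πσd²): d = √[L(1−A)/(16πσT_eq⁴)].
d = √[4.59×10²⁵ × 0.36 / (16π × 5.67×10⁻⁸ × (297)⁴)] = 2.73×10¹⁰ m = 0.183 AU.

d ≈ 0.183 AU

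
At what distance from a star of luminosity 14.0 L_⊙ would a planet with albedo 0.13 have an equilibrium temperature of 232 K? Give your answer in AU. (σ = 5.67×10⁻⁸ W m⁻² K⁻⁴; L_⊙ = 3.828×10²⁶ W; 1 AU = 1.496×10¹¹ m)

d ≈ 5.02 AU

L = 14.0 × 3.828×10²⁶ = 5.36×10²⁷ W.
From T_eq⁴ = L(1−A)/(16πσd²): d = √[L(1−A)/(16πσT_eq⁴)].
d = √[5.36×10²⁷ × 0.87 / (16π × 5.67×10⁻⁸ × (232)⁴)] = 7.51×10¹¹ m = 5.02 AU.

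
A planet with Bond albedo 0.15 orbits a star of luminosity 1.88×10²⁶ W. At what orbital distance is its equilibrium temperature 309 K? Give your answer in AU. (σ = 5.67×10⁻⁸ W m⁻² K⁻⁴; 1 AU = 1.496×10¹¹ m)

From T_eq⁴ = L(1−A)/(16πσd²): d = √[L(1−A)/(16πσT_eq⁴)].
d = √[1.88×10²⁶ × 0.85 / (16π × 5.67×10⁻⁸ × (309)⁴)] = 7.84×10¹⁰ m = 0.524 AU.

d ≈ 0.524 AU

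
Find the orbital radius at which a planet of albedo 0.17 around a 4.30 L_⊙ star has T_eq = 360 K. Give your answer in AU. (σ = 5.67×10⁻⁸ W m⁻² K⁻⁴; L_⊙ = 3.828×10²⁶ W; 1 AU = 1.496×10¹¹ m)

d ≈ 1.13 AU

L = 4.30 × 3.828×10²⁶ = 1.65×10²⁷ W.
From T_eq⁴ = L(1−A)/(16πσd²): d = √[L(1−A)/(16πσT_eq⁴)].
d = √[1.65×10²⁷ × 0.83 / (16π × 5.67×10⁻⁸ × (360)⁴)] = 1.69×10¹¹ m = 1.13 AU.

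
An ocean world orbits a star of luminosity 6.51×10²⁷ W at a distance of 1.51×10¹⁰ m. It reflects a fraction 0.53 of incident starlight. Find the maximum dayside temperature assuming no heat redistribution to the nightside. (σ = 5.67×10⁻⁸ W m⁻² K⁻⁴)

T_ss ≈ 2080 K

Flux: S = L/(4πd²) = 6.51×10²⁷/(4π×(1.51×10¹⁰)²) = 2.27×10⁶ W m⁻².
With no redistribution each surface element balances locally: S(1−A) = σT⁴.
T = [2.27×10⁶ × 0.47 / 5.67×10⁻⁸]^(1/4) = (1.88×10¹³)^(1/4) = 2080 K.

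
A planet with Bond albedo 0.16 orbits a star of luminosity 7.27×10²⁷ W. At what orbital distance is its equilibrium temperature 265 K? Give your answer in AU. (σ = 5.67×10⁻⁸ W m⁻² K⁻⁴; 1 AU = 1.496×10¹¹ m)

From T_eq⁴ = L(1−A)/(16πσd²): d = √[L(1−A)/(16πσT_eq⁴)].
d = √[7.27×10²⁷ × 0.84 / (16π × 5.67×10⁻⁸ × (265)⁴)] = 6.59×10¹¹ m = 4.41 AU.

d ≈ 4.41 AU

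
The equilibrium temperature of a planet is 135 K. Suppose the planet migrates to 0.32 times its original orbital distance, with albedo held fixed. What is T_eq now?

T_eq ≈ 239 K

T_eq ∝ L^(1/4) · d^(−1/2).
T′ = 135 / 0.32^(1/2) = 239 K.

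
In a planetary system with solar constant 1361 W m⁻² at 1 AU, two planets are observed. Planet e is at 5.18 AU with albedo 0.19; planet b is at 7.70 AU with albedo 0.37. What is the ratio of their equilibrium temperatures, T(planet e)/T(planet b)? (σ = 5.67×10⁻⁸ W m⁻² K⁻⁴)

T_eq = [S₀(1−A)/(4σd²)]^(1/4), so T ∝ (1−A)^(1/4) / √d.
T₁ = [1361×0.81/(4×5.67×10⁻⁸×5.18²)]^(1/4) = 116.01 K.
T₂ = [1361×0.63/(4×5.67×10⁻⁸×7.70²)]^(1/4) = 89.36 K.

T₁/T₂ ≈ 1.298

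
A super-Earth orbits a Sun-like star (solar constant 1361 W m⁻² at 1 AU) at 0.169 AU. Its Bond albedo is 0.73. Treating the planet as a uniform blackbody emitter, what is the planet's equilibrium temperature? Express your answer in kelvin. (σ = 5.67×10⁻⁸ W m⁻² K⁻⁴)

T_eq ≈ 488 K

Flux at 0.169 AU: S = 1361/0.169² = 4.77×10⁴ W m⁻².
Energy balance: absorbed = emitted ⇒ πR²·S(1−A) = 4πR²·σT_eq⁴, so T_eq⁴ = S(1−A)/(4σ).
T_eq = [4.77×10⁴ × 0.27 / (4 × 5.67×10⁻⁸)]^(1/4) = (5.67×10¹⁰)^(1/4) = 488 K.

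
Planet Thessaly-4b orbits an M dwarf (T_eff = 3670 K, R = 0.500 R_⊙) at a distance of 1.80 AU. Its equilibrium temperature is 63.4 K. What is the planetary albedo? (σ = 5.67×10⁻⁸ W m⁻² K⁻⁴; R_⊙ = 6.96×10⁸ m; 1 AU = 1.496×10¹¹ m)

A ≈ 0.79

R_⋆ = 0.500 × 6.96×10⁸ = 3.48×10⁸ m.
d = 1.80 AU = 2.69×10¹¹ m.
L = 4πR_⋆²σT_⋆⁴ = 4π(3.48×10⁸)² × 5.67×10⁻⁸ × (3670)⁴ = 1.57×10²⁵ W.
S = L/(4πd²) = 17.2 W m⁻².
From T_eq⁴ = S(1−A)/(4σ): 1−A = 4σT_eq⁴/S.
1−A = 4 × 5.67×10⁻⁸ × (63.4)⁴ / 17.2 = 0.213.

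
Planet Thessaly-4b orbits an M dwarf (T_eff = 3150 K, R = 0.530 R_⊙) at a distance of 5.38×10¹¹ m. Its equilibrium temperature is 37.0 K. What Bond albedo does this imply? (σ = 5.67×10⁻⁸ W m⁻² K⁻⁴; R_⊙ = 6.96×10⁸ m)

A ≈ 0.84

R_⋆ = 0.530 × 6.96×10⁸ = 3.69×10⁸ m.
L = 4πR_⋆²σT_⋆⁴ = 4π(3.69×10⁸)² × 5.67×10⁻⁸ × (3150)⁴ = 9.55×10²⁴ W.
S = L/(4πd²) = 2.62 W m⁻².
From T_eq⁴ = S(1−A)/(4σ): 1−A = 4σT_eq⁴/S.
1−A = 4 × 5.67×10⁻⁸ × (37.0)⁴ / 2.62 = 0.162.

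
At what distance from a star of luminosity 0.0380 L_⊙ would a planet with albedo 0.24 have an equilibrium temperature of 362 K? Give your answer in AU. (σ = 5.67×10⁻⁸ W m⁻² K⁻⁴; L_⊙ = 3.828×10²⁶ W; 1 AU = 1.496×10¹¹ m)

d ≈ 0.100 AU

L = 0.0380 × 3.828×10²⁶ = 1.45×10²⁵ W.
From T_eq⁴ = L(1−A)/(16πσd²): d = √[L(1−A)/(16πσT_eq⁴)].
d = √[1.45×10²⁵ × 0.76 / (16π × 5.67×10⁻⁸ × (362)⁴)] = 1.50×10¹⁰ m = 0.100 AU.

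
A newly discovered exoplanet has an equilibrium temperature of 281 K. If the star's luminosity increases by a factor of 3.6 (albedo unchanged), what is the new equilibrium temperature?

T_eq ≈ 387 K

T_eq ∝ L^(1/4) · d^(−1/2).
T′ = 281 × 3.6^(1/4) = 387 K.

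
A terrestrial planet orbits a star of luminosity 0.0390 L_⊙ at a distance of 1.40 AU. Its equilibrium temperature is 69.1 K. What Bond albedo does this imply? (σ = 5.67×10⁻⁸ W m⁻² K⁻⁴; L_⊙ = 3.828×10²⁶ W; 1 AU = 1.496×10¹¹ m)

A ≈ 0.81

d = 1.40 AU = 2.09×10¹¹ m.
L = 0.0390 × 3.828×10²⁶ = 1.49×10²⁵ W.
Flux: S = L/(4πd²) = 1.49×10²⁵/(4π×(2.09×10¹¹)²) = 27.1 W m⁻².
From T_eq⁴ = S(1−A)/(4σ): 1−A = 4σT_eq⁴/S.
1−A = 4 × 5.67×10⁻⁸ × (69.1)⁴ / 27.1 = 0.191.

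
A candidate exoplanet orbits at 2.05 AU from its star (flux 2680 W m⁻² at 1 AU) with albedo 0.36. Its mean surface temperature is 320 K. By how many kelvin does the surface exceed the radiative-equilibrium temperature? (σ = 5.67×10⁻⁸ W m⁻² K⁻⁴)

S = 2680/2.05² = 637.7 W m⁻².
T_eq = [S(1−A)/(4σ)]^(1/4) = [637.7×0.64/(4×5.67×10⁻⁸)]^(1/4) = 206.0 K.
ΔT = T_surf − T_eq = 320 − 206.0.

ΔT ≈ 114.0 K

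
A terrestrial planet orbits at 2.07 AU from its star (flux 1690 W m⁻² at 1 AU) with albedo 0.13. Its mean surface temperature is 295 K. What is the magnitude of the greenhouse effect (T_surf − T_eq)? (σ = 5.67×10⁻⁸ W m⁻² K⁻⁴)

ΔT ≈ 97.8 K

S = 1690/2.07² = 394.4 W m⁻².
T_eq = [S(1−A)/(4σ)]^(1/4) = [394.4×0.87/(4×5.67×10⁻⁸)]^(1/4) = 197.2 K.
ΔT = T_surf − T_eq = 295 − 197.2.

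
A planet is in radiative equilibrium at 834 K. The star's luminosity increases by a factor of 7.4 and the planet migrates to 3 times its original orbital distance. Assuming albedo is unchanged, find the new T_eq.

T_eq ≈ 794 K

T_eq ∝ L^(1/4) · d^(−1/2).
T′ = 834 × 7.4^(1/4) / 3^(1/2) = 794 K.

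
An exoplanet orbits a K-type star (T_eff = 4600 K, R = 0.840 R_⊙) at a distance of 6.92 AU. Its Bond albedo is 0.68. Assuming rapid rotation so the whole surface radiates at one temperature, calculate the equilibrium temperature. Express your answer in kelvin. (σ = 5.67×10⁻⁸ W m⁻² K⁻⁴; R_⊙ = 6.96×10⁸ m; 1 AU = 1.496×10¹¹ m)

T_eq ≈ 58.1 K

R_⋆ = 0.840 × 6.96×10⁸ = 5.85×10⁸ m.
d = 6.92 AU = 1.04×10¹² m.
L = 4πR_⋆²σT_⋆⁴ = 4π(5.85×10⁸)² × 5.67×10⁻⁸ × (4600)⁴ = 1.09×10²⁶ W.
S = L/(4πd²) = 8.10 W m⁻².
Energy balance: absorbed = emitted ⇒ πR²·S(1−A) = 4πR²·σT_eq⁴, so T_eq⁴ = S(1−A)/(4σ).
T_eq = [8.10 × 0.32 / (4 × 5.67×10⁻⁸)]^(1/4) = (1.14×10⁷)^(1/4) = 58.1 K.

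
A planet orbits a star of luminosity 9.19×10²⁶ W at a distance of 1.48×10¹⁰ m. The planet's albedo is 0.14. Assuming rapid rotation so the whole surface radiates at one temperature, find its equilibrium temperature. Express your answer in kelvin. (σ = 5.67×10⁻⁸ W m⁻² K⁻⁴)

Flux: S = L/(4πd²) = 9.19×10²⁶/(4π×(1.48×10¹⁰)²) = 3.34×10⁵ W m⁻².
Energy balance: absorbed = emitted ⇒ πR²·S(1−A) = 4πR²·σT_eq⁴, so T_eq⁴ = S(1−A)/(4σ).
T_eq = [3.34×10⁵ × 0.86 / (4 × 5.67×10⁻⁸)]^(1/4) = (1.27×10¹²)^(1/4) = 1060 K.

T_eq ≈ 1060 K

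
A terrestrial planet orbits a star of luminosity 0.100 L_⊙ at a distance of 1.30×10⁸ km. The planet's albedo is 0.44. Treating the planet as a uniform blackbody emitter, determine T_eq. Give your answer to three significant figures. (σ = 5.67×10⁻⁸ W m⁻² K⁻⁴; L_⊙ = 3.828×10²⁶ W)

d = 1.30×10⁸ km = 1.30×10¹¹ m.
L = 0.100 × 3.828×10²⁶ = 3.83×10²⁵ W.
Flux: S = L/(4πd²) = 3.83×10²⁵/(4π×(1.30×10¹¹)²) = 180 W m⁻².
Energy balance: absorbed = emitted ⇒ πR²·S(1−A) = 4πR²·σT_eq⁴, so T_eq⁴ = S(1−A)/(4σ).
T_eq = [180 × 0.56 / (4 × 5.67×10⁻⁸)]^(1/4) = (4.45×10⁸)^(1/4) = 145 K.

T_eq ≈ 145 K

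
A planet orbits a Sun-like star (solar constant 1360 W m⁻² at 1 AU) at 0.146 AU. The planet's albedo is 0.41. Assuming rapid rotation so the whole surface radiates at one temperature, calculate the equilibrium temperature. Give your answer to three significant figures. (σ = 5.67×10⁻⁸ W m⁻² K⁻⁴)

Flux at 0.146 AU: S = 1360/0.146² = 6.38×10⁴ W m⁻².
Energy balance: absorbed = emitted ⇒ πR²·S(1−A) = 4πR²·σT_eq⁴, so T_eq⁴ = S(1−A)/(4σ).
T_eq = [6.38×10⁴ × 0.59 / (4 × 5.67×10⁻⁸)]^(1/4) = (1.66×10¹¹)^(1/4) = 638 K.

T_eq ≈ 638 K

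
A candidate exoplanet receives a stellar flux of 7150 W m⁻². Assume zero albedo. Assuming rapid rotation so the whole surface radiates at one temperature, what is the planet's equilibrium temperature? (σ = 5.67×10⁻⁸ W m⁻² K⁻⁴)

Energy balance: absorbed = emitted ⇒ πR²·S(1−A) = 4πR²·σT_eq⁴, so T_eq⁴ = S(1−A)/(4σ).
T_eq = [7150 × 1.00 / (4 × 5.67×10⁻⁸)]^(1/4) = (3.15×10¹⁰)^(1/4) = 421 K.

T_eq ≈ 421 K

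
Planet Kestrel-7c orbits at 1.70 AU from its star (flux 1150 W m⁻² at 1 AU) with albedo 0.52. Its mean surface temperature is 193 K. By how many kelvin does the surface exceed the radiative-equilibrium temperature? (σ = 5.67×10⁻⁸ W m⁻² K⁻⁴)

S = 1150/1.70² = 397.9 W m⁻².
T_eq = [S(1−A)/(4σ)]^(1/4) = [397.9×0.48/(4×5.67×10⁻⁸)]^(1/4) = 170.4 K.
ΔT = T_surf − T_eq = 193 − 170.4.

ΔT ≈ 22.6 K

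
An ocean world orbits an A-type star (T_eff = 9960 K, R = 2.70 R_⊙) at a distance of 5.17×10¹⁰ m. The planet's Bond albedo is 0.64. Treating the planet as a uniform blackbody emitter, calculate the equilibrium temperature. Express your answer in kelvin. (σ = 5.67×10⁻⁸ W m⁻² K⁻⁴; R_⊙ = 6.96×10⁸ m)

R_⋆ = 2.70 × 6.96×10⁸ = 1.88×10⁹ m.
L = 4πR_⋆²σT_⋆⁴ = 4π(1.88×10⁹)² × 5.67×10⁻⁸ × (9960)⁴ = 2.48×10²⁸ W.
S = L/(4πd²) = 7.37×10⁵ W m⁻².
Energy balance: absorbed = emitted ⇒ πR²·S(1−A) = 4πR²·σT_eq⁴, so T_eq⁴ = S(1−A)/(4σ).
T_eq = [7.37×10⁵ × 0.36 / (4 × 5.67×10⁻⁸)]^(1/4) = (1.17×10¹²)^(1/4) = 1040 K.

T_eq ≈ 1040 K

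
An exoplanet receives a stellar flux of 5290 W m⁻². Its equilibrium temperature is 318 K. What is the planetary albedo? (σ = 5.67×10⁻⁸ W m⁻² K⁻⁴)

A ≈ 0.56

From T_eq⁴ = S(1−A)/(4σ): 1−A = 4σT_eq⁴/S.
1−A = 4 × 5.67×10⁻⁸ × (318)⁴ / 5290 = 0.438.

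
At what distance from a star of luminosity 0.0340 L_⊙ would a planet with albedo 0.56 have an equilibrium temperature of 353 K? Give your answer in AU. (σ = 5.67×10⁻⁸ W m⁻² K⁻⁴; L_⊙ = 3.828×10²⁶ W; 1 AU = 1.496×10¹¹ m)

d ≈ 0.0760 AU

L = 0.0340 × 3.828×10²⁶ = 1.30×10²⁵ W.
From T_eq⁴ = L(1−A)/(16πσd²): d = √[L(1−A)/(16πσT_eq⁴)].
d = √[1.30×10²⁵ × 0.44 / (16π × 5.67×10⁻⁸ × (353)⁴)] = 1.14×10¹⁰ m = 0.0760 AU.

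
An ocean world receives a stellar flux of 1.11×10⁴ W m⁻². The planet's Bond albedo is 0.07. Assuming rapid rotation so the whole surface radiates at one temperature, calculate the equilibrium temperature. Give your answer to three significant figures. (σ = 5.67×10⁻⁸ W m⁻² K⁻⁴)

T_eq ≈ 462 K

Energy balance: absorbed = emitted ⇒ πR²·S(1−A) = 4πR²·σT_eq⁴, so T_eq⁴ = S(1−A)/(4σ).
T_eq = [1.11×10⁴ × 0.93 / (4 × 5.67×10⁻⁸)]^(1/4) = (4.55×10¹⁰)^(1/4) = 462 K.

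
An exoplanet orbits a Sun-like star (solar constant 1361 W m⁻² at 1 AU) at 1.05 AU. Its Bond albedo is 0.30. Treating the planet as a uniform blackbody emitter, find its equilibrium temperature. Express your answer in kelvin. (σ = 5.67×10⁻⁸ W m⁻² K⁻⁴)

T_eq ≈ 248 K

Flux at 1.05 AU: S = 1361/1.05² = 1230 W m⁻².
Energy balance: absorbed = emitted ⇒ πR²·S(1−A) = 4πR²·σT_eq⁴, so T_eq⁴ = S(1−A)/(4σ).
T_eq = [1230 × 0.70 / (4 × 5.67×10⁻⁸)]^(1/4) = (3.81×10⁹)^(1/4) = 248 K.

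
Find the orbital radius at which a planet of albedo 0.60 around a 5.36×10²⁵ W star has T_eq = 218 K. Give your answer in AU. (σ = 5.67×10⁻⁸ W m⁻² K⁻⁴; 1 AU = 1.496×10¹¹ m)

d ≈ 0.386 AU

From T_eq⁴ = L(1−A)/(16πσd²): d = √[L(1−A)/(16πσT_eq⁴)].
d = √[5.36×10²⁵ × 0.40 / (16π × 5.67×10⁻⁸ × (218)⁴)] = 5.77×10¹⁰ m = 0.386 AU.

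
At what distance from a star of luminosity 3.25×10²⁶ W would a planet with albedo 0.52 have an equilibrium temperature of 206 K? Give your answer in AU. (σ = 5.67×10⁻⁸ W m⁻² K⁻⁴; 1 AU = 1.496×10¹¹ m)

d ≈ 1.17 AU

From T_eq⁴ = L(1−A)/(16πσd²): d = √[L(1−A)/(16πσT_eq⁴)].
d = √[3.25×10²⁶ × 0.48 / (16π × 5.67×10⁻⁸ × (206)⁴)] = 1.74×10¹¹ m = 1.17 AU.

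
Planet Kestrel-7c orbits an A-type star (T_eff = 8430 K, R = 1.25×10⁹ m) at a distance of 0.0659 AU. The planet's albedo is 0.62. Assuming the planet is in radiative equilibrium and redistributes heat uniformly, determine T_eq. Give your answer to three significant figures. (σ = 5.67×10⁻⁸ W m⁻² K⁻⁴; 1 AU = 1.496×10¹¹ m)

T_eq ≈ 1670 K

d = 0.0659 AU = 9.86×10⁹ m.
L = 4πR_⋆²σT_⋆⁴ = 4π(1.25×10⁹)² × 5.67×10⁻⁸ × (8430)⁴ = 5.62×10²⁷ W.
S = L/(4πd²) = 4.60×10⁶ W m⁻².
Energy balance: absorbed = emitted ⇒ πR²·S(1−A) = 4πR²·σT_eq⁴, so T_eq⁴ = S(1−A)/(4σ).
T_eq = [4.60×10⁶ × 0.38 / (4 × 5.67×10⁻⁸)]^(1/4) = (7.71×10¹²)^(1/4) = 1670 K.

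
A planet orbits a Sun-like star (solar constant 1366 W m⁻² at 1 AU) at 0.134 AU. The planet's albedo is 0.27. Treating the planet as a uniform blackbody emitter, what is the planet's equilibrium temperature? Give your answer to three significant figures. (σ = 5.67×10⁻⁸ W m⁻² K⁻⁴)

Flux at 0.134 AU: S = 1366/0.134² = 7.61×10⁴ W m⁻².
Energy balance: absorbed = emitted ⇒ πR²·S(1−A) = 4πR²·σT_eq⁴, so T_eq⁴ = S(1−A)/(4σ).
T_eq = [7.61×10⁴ × 0.73 / (4 × 5.67×10⁻⁸)]^(1/4) = (2.45×10¹¹)^(1/4) = 703 K.

T_eq ≈ 703 K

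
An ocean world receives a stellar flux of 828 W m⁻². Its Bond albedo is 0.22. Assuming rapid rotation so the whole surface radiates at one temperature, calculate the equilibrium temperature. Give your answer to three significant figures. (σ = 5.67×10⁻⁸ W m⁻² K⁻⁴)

T_eq ≈ 231 K

Energy balance: absorbed = emitted ⇒ πR²·S(1−A) = 4πR²·σT_eq⁴, so T_eq⁴ = S(1−A)/(4σ).
T_eq = [828 × 0.78 / (4 × 5.67×10⁻⁸)]^(1/4) = (2.85×10⁹)^(1/4) = 231 K.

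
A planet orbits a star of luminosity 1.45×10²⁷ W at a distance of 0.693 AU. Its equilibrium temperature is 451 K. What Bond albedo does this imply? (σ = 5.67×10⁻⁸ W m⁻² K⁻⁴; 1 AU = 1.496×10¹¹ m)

A ≈ 0.13

d = 0.693 AU = 1.04×10¹¹ m.
Flux: S = L/(4πd²) = 1.45×10²⁷/(4π×(1.04×10¹¹)²) = 1.07×10⁴ W m⁻².
From T_eq⁴ = S(1−A)/(4σ): 1−A = 4σT_eq⁴/S.
1−A = 4 × 5.67×10⁻⁸ × (451)⁴ / 1.07×10⁴ = 0.874.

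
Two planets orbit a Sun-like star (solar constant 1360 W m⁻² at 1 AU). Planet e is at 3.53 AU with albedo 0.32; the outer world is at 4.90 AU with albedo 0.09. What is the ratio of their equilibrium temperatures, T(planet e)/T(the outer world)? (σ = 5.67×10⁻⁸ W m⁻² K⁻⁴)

T_eq = [S₀(1−A)/(4σd²)]^(1/4), so T ∝ (1−A)^(1/4) / √d.
T₁ = [1360×0.68/(4×5.67×10⁻⁸×3.53²)]^(1/4) = 134.50 K.
T₂ = [1360×0.91/(4×5.67×10⁻⁸×4.90²)]^(1/4) = 122.78 K.

T₁/T₂ ≈ 1.095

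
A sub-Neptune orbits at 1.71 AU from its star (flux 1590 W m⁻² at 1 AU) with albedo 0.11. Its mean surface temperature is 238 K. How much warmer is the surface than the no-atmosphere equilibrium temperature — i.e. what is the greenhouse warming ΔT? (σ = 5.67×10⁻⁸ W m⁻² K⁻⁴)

ΔT ≈ 23.1 K

S = 1590/1.71² = 543.8 W m⁻².
T_eq = [S(1−A)/(4σ)]^(1/4) = [543.8×0.89/(4×5.67×10⁻⁸)]^(1/4) = 214.9 K.
ΔT = T_surf − T_eq = 238 − 214.9.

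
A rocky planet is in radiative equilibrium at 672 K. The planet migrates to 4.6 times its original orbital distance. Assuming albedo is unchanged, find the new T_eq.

T_eq ∝ L^(1/4) · d^(−1/2).
T′ = 672 / 4.6^(1/2) = 313 K.

T_eq ≈ 313 K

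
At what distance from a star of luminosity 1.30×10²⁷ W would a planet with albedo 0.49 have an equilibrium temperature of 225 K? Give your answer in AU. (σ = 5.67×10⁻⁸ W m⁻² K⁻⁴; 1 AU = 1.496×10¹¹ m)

From T_eq⁴ = L(1−A)/(16πσd²): d = √[L(1−A)/(16πσT_eq⁴)].
d = √[1.30×10²⁷ × 0.51 / (16π × 5.67×10⁻⁸ × (225)⁴)] = 3.01×10¹¹ m = 2.01 AU.

d ≈ 2.01 AU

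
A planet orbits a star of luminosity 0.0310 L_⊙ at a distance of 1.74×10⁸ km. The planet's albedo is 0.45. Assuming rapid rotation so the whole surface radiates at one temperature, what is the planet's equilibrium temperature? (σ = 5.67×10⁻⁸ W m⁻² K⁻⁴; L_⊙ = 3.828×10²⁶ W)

d = 1.74×10⁸ km = 1.74×10¹¹ m.
L = 0.0310 × 3.828×10²⁶ = 1.19×10²⁵ W.
Flux: S = L/(4πd²) = 1.19×10²⁵/(4π×(1.74×10¹¹)²) = 31.2 W m⁻².
Energy balance: absorbed = emitted ⇒ πR²·S(1−A) = 4πR²·σT_eq⁴, so T_eq⁴ = S(1−A)/(4σ).
T_eq = [31.2 × 0.55 / (4 × 5.67×10⁻⁸)]^(1/4) = (7.56×10⁷)^(1/4) = 93.3 K.

T_eq ≈ 93.3 K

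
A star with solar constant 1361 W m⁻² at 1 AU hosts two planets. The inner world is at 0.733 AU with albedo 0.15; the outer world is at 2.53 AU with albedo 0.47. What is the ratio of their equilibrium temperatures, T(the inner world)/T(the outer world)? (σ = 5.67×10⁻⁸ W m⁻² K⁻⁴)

T₁/T₂ ≈ 2.091

T_eq = [S₀(1−A)/(4σd²)]^(1/4), so T ∝ (1−A)^(1/4) / √d.
T₁ = [1361×0.85/(4×5.67×10⁻⁸×0.733²)]^(1/4) = 312.15 K.
T₂ = [1361×0.53/(4×5.67×10⁻⁸×2.53²)]^(1/4) = 149.30 K.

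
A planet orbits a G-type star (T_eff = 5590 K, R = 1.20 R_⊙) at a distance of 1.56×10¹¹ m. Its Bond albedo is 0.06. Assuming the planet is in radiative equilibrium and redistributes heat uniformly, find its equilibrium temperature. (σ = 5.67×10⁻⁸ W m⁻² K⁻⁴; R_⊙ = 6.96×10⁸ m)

R_⋆ = 1.20 × 6.96×10⁸ = 8.35×10⁸ m.
L = 4πR_⋆²σT_⋆⁴ = 4π(8.35×10⁸)² × 5.67×10⁻⁸ × (5590)⁴ = 4.85×10²⁶ W.
S = L/(4πd²) = 1590 W m⁻².
Energy balance: absorbed = emitted ⇒ πR²·S(1−A) = 4πR²·σT_eq⁴, so T_eq⁴ = S(1−A)/(4σ).
T_eq = [1590 × 0.94 / (4 × 5.67×10⁻⁸)]^(1/4) = (6.58×10⁹)^(1/4) = 285 K.

T_eq ≈ 285 K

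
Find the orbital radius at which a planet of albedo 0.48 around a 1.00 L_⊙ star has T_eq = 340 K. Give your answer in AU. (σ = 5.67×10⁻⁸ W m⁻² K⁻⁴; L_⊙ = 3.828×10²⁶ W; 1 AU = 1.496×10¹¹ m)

d ≈ 0.483 AU

L = 1.00 × 3.828×10²⁶ = 3.83×10²⁶ W.
From T_eq⁴ = L(1−A)/(16πσd²): d = √[L(1−A)/(16πσT_eq⁴)].
d = √[3.83×10²⁶ × 0.52 / (16π × 5.67×10⁻⁸ × (340)⁴)] = 7.23×10¹⁰ m = 0.483 AU.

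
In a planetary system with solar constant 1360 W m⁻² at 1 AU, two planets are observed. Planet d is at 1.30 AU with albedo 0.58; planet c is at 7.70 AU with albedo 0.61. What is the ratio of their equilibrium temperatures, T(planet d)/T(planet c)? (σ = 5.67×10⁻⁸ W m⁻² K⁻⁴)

T_eq = [S₀(1−A)/(4σd²)]^(1/4), so T ∝ (1−A)^(1/4) / √d.
T₁ = [1360×0.42/(4×5.67×10⁻⁸×1.30²)]^(1/4) = 196.48 K.
T₂ = [1360×0.39/(4×5.67×10⁻⁸×7.70²)]^(1/4) = 79.25 K.

T₁/T₂ ≈ 2.479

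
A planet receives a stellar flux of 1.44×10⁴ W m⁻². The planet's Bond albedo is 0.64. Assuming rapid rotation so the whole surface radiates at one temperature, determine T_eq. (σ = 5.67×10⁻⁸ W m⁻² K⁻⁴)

Energy balance: absorbed = emitted ⇒ πR²·S(1−A) = 4πR²·σT_eq⁴, so T_eq⁴ = S(1−A)/(4σ).
T_eq = [1.44×10⁴ × 0.36 / (4 × 5.67×10⁻⁸)]^(1/4) = (2.29×10¹⁰)^(1/4) = 389 K.

T_eq ≈ 389 K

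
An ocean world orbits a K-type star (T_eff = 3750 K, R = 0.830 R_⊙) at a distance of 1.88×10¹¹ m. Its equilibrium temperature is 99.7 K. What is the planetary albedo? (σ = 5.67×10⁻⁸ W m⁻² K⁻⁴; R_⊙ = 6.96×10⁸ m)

A ≈ 0.79

R_⋆ = 0.830 × 6.96×10⁸ = 5.78×10⁸ m.
L = 4πR_⋆²σT_⋆⁴ = 4π(5.78×10⁸)² × 5.67×10⁻⁸ × (3750)⁴ = 4.70×10²⁵ W.
S = L/(4πd²) = 106 W m⁻².
From T_eq⁴ = S(1−A)/(4σ): 1−A = 4σT_eq⁴/S.
1−A = 4 × 5.67×10⁻⁸ × (99.7)⁴ / 106 = 0.212.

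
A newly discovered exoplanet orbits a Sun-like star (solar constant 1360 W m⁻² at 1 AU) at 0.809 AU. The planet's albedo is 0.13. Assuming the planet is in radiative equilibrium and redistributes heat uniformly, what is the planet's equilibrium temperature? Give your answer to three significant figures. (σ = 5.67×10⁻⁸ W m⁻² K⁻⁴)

T_eq ≈ 299 K

Flux at 0.809 AU: S = 1360/0.809² = 2080 W m⁻².
Energy balance: absorbed = emitted ⇒ πR²·S(1−A) = 4πR²·σT_eq⁴, so T_eq⁴ = S(1−A)/(4σ).
T_eq = [2080 × 0.87 / (4 × 5.67×10⁻⁸)]^(1/4) = (7.97×10⁹)^(1/4) = 299 K.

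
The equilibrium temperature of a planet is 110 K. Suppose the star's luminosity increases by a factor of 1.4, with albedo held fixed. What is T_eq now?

T_eq ≈ 120 K

T_eq ∝ L^(1/4) · d^(−1/2).
T′ = 110 × 1.4^(1/4) = 120 K.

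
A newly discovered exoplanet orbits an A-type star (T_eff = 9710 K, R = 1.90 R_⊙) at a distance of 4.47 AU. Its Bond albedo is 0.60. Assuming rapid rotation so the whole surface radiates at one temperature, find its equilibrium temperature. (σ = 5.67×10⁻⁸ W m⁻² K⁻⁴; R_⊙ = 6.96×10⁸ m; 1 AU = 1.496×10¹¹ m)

T_eq ≈ 243 K

R_⋆ = 1.90 × 6.96×10⁸ = 1.32×10⁹ m.
d = 4.47 AU = 6.69×10¹¹ m.
L = 4πR_⋆²σT_⋆⁴ = 4π(1.32×10⁹)² × 5.67×10⁻⁸ × (9710)⁴ = 1.11×10²⁸ W.
S = L/(4πd²) = 1970 W m⁻².
Energy balance: absorbed = emitted ⇒ πR²·S(1−A) = 4πR²·σT_eq⁴, so T_eq⁴ = S(1−A)/(4σ).
T_eq = [1970 × 0.40 / (4 × 5.67×10⁻⁸)]^(1/4) = (3.48×10⁹)^(1/4) = 243 K.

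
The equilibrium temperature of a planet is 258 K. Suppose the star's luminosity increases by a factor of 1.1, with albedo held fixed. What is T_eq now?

T_eq ∝ L^(1/4) · d^(−1/2).
T′ = 258 × 1.1^(1/4) = 264 K.

T_eq ≈ 264 K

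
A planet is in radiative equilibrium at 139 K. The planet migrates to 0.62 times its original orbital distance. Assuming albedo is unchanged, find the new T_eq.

T_eq ≈ 177 K

T_eq ∝ L^(1/4) · d^(−1/2).
T′ = 139 / 0.62^(1/2) = 177 K.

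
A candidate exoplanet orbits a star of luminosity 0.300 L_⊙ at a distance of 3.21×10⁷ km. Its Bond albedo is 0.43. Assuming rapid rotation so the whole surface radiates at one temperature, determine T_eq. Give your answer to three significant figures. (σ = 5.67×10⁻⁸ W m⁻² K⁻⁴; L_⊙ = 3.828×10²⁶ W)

d = 3.21×10⁷ km = 3.21×10¹⁰ m.
L = 0.300 × 3.828×10²⁶ = 1.15×10²⁶ W.
Flux: S = L/(4πd²) = 1.15×10²⁶/(4π×(3.21×10¹⁰)²) = 8870 W m⁻².
Energy balance: absorbed = emitted ⇒ πR²·S(1−A) = 4πR²·σT_eq⁴, so T_eq⁴ = S(1−A)/(4σ).
T_eq = [8870 × 0.57 / (4 × 5.67×10⁻⁸)]^(1/4) = (2.23×10¹⁰)^(1/4) = 386 K.

T_eq ≈ 386 K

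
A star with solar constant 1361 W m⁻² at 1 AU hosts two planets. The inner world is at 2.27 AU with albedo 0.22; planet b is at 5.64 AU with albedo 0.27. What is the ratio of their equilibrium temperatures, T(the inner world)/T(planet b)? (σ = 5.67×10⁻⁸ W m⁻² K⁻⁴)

T₁/T₂ ≈ 1.603

T_eq = [S₀(1−A)/(4σd²)]^(1/4), so T ∝ (1−A)^(1/4) / √d.
T₁ = [1361×0.78/(4×5.67×10⁻⁸×2.27²)]^(1/4) = 173.61 K.
T₂ = [1361×0.73/(4×5.67×10⁻⁸×5.64²)]^(1/4) = 108.33 K.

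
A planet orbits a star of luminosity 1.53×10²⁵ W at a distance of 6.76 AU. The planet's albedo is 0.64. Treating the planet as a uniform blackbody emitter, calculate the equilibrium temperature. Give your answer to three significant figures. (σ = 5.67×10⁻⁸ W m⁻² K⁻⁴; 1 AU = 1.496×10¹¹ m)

d = 6.76 AU = 1.01×10¹² m.
Flux: S = L/(4πd²) = 1.53×10²⁵/(4π×(1.01×10¹²)²) = 1.19 W m⁻².
Energy balance: absorbed = emitted ⇒ πR²·S(1−A) = 4πR²·σT_eq⁴, so T_eq⁴ = S(1−A)/(4σ).
T_eq = [1.19 × 0.36 / (4 × 5.67×10⁻⁸)]^(1/4) = (1.89×10⁶)^(1/4) = 37.1 K.

T_eq ≈ 37.1 K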